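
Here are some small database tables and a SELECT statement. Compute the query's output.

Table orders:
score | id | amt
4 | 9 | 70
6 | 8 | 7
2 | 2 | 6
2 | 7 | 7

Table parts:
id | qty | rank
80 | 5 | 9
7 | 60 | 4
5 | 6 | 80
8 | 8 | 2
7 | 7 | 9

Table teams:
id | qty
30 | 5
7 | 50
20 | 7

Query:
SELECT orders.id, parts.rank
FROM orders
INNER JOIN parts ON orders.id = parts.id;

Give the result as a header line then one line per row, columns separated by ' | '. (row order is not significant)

After JOIN parts (3 rows):
orders.score | orders.id | orders.amt | parts.id | parts.qty | parts.rank
6 | 8 | 7 | 8 | 8 | 2
2 | 7 | 7 | 7 | 60 | 4
2 | 7 | 7 | 7 | 7 | 9
After SELECT (3 rows):
orders.id | parts.rank
8 | 2
7 | 4
7 | 9

== RESULT ==
orders.id | parts.rank
8 | 2
7 | 4
7 | 9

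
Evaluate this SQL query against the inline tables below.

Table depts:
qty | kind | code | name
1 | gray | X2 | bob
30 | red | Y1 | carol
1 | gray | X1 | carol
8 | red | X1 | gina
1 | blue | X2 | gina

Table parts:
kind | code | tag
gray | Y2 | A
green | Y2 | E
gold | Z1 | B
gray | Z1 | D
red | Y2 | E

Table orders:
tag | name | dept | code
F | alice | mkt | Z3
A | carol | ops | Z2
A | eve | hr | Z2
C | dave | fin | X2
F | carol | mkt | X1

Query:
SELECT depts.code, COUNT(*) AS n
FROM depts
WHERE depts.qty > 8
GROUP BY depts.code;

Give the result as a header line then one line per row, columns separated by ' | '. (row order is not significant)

== RESULT ==
depts.code | n
Y1 | 1

Derivation:
After WHERE (1 rows):
depts.qty | depts.kind | depts.code | depts.name
30 | red | Y1 | carol
After GROUP BY (1 rows):
depts.code | n
Y1 | 1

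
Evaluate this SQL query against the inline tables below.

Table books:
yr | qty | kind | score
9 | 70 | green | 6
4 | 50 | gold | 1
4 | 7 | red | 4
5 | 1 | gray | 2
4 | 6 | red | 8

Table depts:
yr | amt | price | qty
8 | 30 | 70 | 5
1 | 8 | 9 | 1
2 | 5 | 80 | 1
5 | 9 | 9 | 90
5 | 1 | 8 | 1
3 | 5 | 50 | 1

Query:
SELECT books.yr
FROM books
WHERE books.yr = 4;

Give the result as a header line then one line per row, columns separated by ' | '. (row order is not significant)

== RESULT ==
books.yr
4
4
4

Derivation:
After WHERE (3 rows):
books.yr | books.qty | books.kind | books.score
4 | 50 | gold | 1
4 | 7 | red | 4
4 | 6 | red | 8
After SELECT (3 rows):
books.yr
4
4
4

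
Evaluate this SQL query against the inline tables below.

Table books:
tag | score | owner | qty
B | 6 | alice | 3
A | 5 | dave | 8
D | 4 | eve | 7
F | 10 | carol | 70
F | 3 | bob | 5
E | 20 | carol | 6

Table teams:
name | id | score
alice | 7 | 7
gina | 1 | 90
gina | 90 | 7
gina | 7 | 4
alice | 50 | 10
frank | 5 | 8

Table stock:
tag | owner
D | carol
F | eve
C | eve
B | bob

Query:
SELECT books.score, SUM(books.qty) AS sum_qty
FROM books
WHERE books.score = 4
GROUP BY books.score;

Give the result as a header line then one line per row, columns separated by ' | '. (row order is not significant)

== RESULT ==
books.score | sum_qty
4 | 7

Derivation:
After WHERE (1 rows):
books.tag | books.score | books.owner | books.qty
D | 4 | eve | 7
After GROUP BY (1 rows):
books.score | sum_qty
4 | 7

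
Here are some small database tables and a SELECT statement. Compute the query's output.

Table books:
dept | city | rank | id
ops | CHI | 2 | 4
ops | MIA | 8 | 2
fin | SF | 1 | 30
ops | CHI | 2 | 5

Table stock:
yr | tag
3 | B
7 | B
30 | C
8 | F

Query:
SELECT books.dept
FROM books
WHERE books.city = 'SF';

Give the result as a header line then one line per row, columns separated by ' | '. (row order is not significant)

== RESULT ==
books.dept
fin

Derivation:
After WHERE (1 rows):
books.dept | books.city | books.rank | books.id
fin | SF | 1 | 30
After SELECT (1 rows):
books.dept
fin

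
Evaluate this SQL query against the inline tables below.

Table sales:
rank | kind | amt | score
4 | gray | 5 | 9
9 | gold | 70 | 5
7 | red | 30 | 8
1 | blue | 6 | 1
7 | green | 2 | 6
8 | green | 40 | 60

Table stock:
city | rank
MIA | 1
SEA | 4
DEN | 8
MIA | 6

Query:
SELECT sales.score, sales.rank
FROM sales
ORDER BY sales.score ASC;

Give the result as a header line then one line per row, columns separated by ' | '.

== RESULT ==
sales.score | sales.rank
1 | 1
5 | 9
6 | 7
8 | 7
9 | 4
60 | 8

Derivation:
After SELECT (6 rows):
sales.score | sales.rank
9 | 4
5 | 9
8 | 7
1 | 1
6 | 7
60 | 8
After ORDER BY (6 rows):
sales.score | sales.rank
1 | 1
5 | 9
6 | 7
8 | 7
9 | 4
60 | 8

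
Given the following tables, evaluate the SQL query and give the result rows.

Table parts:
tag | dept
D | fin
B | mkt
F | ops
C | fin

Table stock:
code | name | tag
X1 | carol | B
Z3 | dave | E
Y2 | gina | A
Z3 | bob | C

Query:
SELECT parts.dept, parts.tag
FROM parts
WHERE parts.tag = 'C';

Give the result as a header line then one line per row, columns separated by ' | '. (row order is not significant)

After WHERE (1 rows):
parts.tag | parts.dept
C | fin
After SELECT (1 rows):
parts.dept | parts.tag
fin | C

== RESULT ==
parts.dept | parts.tag
fin | C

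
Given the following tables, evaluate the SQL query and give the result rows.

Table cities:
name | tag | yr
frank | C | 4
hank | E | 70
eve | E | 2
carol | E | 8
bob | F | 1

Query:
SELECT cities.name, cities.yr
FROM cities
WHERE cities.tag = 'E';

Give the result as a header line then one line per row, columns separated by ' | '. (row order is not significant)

After WHERE (3 rows):
cities.name | cities.tag | cities.yr
hank | E | 70
eve | E | 2
carol | E | 8
After SELECT (3 rows):
cities.name | cities.yr
hank | 70
eve | 2
carol | 8

== RESULT ==
cities.name | cities.yr
hank | 70
eve | 2
carol | 8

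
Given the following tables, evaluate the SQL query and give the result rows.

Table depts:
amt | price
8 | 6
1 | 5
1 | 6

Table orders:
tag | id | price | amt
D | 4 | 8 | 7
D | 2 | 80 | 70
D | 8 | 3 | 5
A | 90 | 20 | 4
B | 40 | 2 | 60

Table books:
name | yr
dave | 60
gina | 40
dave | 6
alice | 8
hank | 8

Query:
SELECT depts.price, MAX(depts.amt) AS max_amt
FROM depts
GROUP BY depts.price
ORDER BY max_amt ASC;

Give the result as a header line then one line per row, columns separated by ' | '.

After GROUP BY (2 rows):
depts.price | max_amt
6 | 8
5 | 1
After ORDER BY (2 rows):
depts.price | max_amt
5 | 1
6 | 8

== RESULT ==
depts.price | max_amt
5 | 1
6 | 8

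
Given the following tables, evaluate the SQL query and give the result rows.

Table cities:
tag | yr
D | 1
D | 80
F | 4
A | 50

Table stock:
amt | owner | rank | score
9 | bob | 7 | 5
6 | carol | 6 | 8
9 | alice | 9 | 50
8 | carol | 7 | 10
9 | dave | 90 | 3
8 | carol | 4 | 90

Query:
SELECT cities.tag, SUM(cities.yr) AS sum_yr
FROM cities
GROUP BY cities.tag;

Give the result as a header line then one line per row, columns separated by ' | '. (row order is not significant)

After GROUP BY (3 rows):
cities.tag | sum_yr
D | 81
F | 4
A | 50

== RESULT ==
cities.tag | sum_yr
D | 81
F | 4
A | 50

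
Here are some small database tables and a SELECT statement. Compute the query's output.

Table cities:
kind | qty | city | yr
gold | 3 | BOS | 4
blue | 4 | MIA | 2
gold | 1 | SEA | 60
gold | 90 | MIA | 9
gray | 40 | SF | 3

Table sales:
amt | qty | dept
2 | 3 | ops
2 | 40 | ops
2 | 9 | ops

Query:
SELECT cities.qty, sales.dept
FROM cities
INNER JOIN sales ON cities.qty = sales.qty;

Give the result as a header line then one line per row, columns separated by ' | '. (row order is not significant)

After JOIN sales (2 rows):
cities.kind | cities.qty | cities.city | cities.yr | sales.amt | sales.qty | sales.dept
gold | 3 | BOS | 4 | 2 | 3 | ops
gray | 40 | SF | 3 | 2 | 40 | ops
After SELECT (2 rows):
cities.qty | sales.dept
3 | ops
40 | ops

== RESULT ==
cities.qty | sales.dept
3 | ops
40 | ops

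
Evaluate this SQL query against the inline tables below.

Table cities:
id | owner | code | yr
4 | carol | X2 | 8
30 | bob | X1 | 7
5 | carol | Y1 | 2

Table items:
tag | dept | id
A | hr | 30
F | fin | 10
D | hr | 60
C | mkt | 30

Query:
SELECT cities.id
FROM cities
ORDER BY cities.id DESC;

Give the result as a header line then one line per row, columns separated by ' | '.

After SELECT (3 rows):
cities.id
4
30
5
After ORDER BY (3 rows):
cities.id
30
5
4

== RESULT ==
cities.id
30
5
4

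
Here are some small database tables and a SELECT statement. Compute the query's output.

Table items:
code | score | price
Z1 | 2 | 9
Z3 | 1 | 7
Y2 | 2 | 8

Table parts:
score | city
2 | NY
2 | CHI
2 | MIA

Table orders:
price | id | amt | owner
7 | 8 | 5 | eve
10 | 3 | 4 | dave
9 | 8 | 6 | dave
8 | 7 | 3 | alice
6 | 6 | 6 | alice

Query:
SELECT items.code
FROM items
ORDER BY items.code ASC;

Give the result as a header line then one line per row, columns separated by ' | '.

== RESULT ==
items.code
Y2
Z1
Z3

Derivation:
After SELECT (3 rows):
items.code
Z1
Z3
Y2
After ORDER BY (3 rows):
items.code
Y2
Z1
Z3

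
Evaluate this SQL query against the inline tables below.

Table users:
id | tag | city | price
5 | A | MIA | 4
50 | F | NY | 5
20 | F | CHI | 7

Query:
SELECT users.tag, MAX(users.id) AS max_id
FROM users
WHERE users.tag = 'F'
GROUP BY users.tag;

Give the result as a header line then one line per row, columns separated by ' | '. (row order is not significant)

After WHERE (2 rows):
users.id | users.tag | users.city | users.price
50 | F | NY | 5
20 | F | CHI | 7
After GROUP BY (1 rows):
users.tag | max_id
F | 50

== RESULT ==
users.tag | max_id
F | 50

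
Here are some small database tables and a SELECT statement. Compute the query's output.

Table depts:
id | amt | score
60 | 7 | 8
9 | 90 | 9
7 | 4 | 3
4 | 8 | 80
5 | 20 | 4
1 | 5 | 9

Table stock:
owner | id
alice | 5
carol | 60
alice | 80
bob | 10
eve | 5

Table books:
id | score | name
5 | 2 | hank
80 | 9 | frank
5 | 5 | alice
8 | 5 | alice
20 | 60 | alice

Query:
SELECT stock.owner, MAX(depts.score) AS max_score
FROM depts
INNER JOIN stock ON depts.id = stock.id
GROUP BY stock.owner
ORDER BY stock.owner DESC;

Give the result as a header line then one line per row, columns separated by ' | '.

== RESULT ==
stock.owner | max_score
eve | 4
carol | 8
alice | 4

Derivation:
After JOIN stock (3 rows):
depts.id | depts.amt | depts.score | stock.owner | stock.id
60 | 7 | 8 | carol | 60
5 | 20 | 4 | alice | 5
5 | 20 | 4 | eve | 5
After GROUP BY (3 rows):
stock.owner | max_score
carol | 8
alice | 4
eve | 4
After ORDER BY (3 rows):
stock.owner | max_score
eve | 4
carol | 8
alice | 4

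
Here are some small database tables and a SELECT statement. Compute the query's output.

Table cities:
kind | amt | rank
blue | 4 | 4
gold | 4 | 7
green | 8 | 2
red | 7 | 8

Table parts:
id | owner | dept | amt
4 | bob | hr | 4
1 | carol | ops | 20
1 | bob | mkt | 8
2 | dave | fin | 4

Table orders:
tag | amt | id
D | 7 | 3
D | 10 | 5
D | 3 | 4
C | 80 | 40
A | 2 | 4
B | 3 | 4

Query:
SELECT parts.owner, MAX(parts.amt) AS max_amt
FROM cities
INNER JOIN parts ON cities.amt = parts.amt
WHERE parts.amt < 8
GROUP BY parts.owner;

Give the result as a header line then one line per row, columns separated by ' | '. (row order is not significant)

== RESULT ==
parts.owner | max_amt
bob | 4
dave | 4

Derivation:
After JOIN parts (5 rows):
cities.kind | cities.amt | cities.rank | parts.id | parts.owner | parts.dept | parts.amt
blue | 4 | 4 | 4 | bob | hr | 4
blue | 4 | 4 | 2 | dave | fin | 4
gold | 4 | 7 | 4 | bob | hr | 4
gold | 4 | 7 | 2 | dave | fin | 4
green | 8 | 2 | 1 | bob | mkt | 8
After WHERE (4 rows):
cities.kind | cities.amt | cities.rank | parts.id | parts.owner | parts.dept | parts.amt
blue | 4 | 4 | 4 | bob | hr | 4
blue | 4 | 4 | 2 | dave | fin | 4
gold | 4 | 7 | 4 | bob | hr | 4
gold | 4 | 7 | 2 | dave | fin | 4
After GROUP BY (2 rows):
parts.owner | max_amt
bob | 4
dave | 4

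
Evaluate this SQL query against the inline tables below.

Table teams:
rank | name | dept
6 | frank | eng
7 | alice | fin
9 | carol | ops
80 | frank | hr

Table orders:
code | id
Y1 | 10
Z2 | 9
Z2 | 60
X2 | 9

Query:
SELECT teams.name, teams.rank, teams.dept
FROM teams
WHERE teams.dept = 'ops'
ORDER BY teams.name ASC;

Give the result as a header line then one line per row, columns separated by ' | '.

== RESULT ==
teams.name | teams.rank | teams.dept
carol | 9 | ops

Derivation:
After WHERE (1 rows):
teams.rank | teams.name | teams.dept
9 | carol | ops
After SELECT (1 rows):
teams.name | teams.rank | teams.dept
carol | 9 | ops
After ORDER BY (1 rows):
teams.name | teams.rank | teams.dept
carol | 9 | ops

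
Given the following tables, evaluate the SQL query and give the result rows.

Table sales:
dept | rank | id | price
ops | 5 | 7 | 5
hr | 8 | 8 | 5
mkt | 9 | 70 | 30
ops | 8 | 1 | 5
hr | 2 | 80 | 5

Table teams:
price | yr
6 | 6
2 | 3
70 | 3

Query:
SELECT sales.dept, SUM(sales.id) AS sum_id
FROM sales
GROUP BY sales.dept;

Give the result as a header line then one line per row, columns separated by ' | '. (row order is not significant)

After GROUP BY (3 rows):
sales.dept | sum_id
ops | 8
hr | 88
mkt | 70

== RESULT ==
sales.dept | sum_id
ops | 8
hr | 88
mkt | 70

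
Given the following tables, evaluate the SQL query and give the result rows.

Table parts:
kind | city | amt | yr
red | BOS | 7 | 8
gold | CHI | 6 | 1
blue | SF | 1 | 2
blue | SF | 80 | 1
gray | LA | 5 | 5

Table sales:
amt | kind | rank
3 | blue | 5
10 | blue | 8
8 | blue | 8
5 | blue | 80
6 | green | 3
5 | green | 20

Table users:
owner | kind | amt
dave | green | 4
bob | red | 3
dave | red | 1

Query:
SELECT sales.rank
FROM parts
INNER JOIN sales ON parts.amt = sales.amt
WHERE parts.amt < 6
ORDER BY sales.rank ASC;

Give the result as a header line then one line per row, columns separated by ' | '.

== RESULT ==
sales.rank
20
80

Derivation:
After JOIN sales (3 rows):
parts.kind | parts.city | parts.amt | parts.yr | sales.amt | sales.kind | sales.rank
gold | CHI | 6 | 1 | 6 | green | 3
gray | LA | 5 | 5 | 5 | blue | 80
gray | LA | 5 | 5 | 5 | green | 20
After WHERE (2 rows):
parts.kind | parts.city | parts.amt | parts.yr | sales.amt | sales.kind | sales.rank
gray | LA | 5 | 5 | 5 | blue | 80
gray | LA | 5 | 5 | 5 | green | 20
After SELECT (2 rows):
sales.rank
80
20
After ORDER BY (2 rows):
sales.rank
20
80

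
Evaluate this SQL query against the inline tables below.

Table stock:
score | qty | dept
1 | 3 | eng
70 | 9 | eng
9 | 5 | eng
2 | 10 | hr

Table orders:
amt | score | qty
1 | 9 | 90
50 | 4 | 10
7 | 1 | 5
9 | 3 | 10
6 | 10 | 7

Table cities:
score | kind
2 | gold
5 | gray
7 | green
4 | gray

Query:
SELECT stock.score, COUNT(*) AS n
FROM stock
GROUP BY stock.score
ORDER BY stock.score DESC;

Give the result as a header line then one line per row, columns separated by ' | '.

== RESULT ==
stock.score | n
70 | 1
9 | 1
2 | 1
1 | 1

Derivation:
After GROUP BY (4 rows):
stock.score | n
1 | 1
70 | 1
9 | 1
2 | 1
After ORDER BY (4 rows):
stock.score | n
70 | 1
9 | 1
2 | 1
1 | 1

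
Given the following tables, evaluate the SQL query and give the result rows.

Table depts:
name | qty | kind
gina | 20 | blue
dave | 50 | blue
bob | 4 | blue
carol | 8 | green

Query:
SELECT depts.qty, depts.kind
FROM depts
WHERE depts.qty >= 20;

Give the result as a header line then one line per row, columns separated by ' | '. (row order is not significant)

== RESULT ==
depts.qty | depts.kind
20 | blue
50 | blue

Derivation:
After WHERE (2 rows):
depts.name | depts.qty | depts.kind
gina | 20 | blue
dave | 50 | blue
After SELECT (2 rows):
depts.qty | depts.kind
20 | blue
50 | blue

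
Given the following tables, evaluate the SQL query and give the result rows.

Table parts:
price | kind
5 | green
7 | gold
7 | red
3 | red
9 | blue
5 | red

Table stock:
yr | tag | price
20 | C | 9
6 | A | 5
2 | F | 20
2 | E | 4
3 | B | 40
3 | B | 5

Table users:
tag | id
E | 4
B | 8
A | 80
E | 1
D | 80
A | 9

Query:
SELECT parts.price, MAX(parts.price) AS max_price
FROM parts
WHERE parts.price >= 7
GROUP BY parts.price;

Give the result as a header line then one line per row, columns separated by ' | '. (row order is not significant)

After WHERE (3 rows):
parts.price | parts.kind
7 | gold
7 | red
9 | blue
After GROUP BY (2 rows):
parts.price | max_price
7 | 7
9 | 9

== RESULT ==
parts.price | max_price
7 | 7
9 | 9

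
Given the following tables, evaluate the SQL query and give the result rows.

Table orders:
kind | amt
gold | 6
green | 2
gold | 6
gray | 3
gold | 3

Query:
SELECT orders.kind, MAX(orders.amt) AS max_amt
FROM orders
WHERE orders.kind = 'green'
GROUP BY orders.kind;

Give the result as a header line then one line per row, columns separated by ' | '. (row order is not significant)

== RESULT ==
orders.kind | max_amt
green | 2

Derivation:
After WHERE (1 rows):
orders.kind | orders.amt
green | 2
After GROUP BY (1 rows):
orders.kind | max_amt
green | 2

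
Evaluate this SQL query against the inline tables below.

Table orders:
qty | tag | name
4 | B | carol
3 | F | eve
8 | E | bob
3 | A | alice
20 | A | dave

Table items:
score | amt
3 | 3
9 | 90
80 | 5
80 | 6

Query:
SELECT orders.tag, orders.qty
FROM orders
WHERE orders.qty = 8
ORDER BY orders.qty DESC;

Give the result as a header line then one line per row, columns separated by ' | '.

After WHERE (1 rows):
orders.qty | orders.tag | orders.name
8 | E | bob
After SELECT (1 rows):
orders.tag | orders.qty
E | 8
After ORDER BY (1 rows):
orders.tag | orders.qty
E | 8

== RESULT ==
orders.tag | orders.qty
E | 8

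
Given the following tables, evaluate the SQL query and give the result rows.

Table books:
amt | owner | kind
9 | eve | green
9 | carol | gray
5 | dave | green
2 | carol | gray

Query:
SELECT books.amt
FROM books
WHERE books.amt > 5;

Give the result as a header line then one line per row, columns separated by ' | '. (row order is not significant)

== RESULT ==
books.amt
9
9

Derivation:
After WHERE (2 rows):
books.amt | books.owner | books.kind
9 | eve | green
9 | carol | gray
After SELECT (2 rows):
books.amt
9
9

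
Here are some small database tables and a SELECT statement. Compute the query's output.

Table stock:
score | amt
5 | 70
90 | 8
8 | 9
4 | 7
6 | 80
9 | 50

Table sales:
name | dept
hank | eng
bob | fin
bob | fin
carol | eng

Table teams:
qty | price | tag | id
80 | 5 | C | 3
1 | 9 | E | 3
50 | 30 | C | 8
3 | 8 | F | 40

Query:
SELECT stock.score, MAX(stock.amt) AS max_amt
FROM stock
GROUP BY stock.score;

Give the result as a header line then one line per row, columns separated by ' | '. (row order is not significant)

After GROUP BY (6 rows):
stock.score | max_amt
5 | 70
90 | 8
8 | 9
4 | 7
6 | 80
9 | 50

== RESULT ==
stock.score | max_amt
5 | 70
90 | 8
8 | 9
4 | 7
6 | 80
9 | 50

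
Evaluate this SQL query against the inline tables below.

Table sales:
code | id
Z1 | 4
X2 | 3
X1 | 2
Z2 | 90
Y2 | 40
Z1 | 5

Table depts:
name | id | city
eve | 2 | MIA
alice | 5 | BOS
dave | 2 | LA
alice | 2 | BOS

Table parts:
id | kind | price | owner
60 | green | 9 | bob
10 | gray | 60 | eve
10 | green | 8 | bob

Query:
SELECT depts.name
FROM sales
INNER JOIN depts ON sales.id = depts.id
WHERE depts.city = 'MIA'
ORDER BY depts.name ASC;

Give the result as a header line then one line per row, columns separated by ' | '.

After JOIN depts (4 rows):
sales.code | sales.id | depts.name | depts.id | depts.city
X1 | 2 | eve | 2 | MIA
X1 | 2 | dave | 2 | LA
X1 | 2 | alice | 2 | BOS
Z1 | 5 | alice | 5 | BOS
After WHERE (1 rows):
sales.code | sales.id | depts.name | depts.id | depts.city
X1 | 2 | eve | 2 | MIA
After SELECT (1 rows):
depts.name
eve
After ORDER BY (1 rows):
depts.name
eve

== RESULT ==
depts.name
eve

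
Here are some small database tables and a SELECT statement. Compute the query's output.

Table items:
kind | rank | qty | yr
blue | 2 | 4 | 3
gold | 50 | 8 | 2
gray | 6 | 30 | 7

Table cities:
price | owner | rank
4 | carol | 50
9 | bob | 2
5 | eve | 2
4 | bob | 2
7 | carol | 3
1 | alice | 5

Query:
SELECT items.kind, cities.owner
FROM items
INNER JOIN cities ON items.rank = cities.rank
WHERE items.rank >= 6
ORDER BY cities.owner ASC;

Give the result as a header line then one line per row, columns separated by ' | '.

== RESULT ==
items.kind | cities.owner
gold | carol

Derivation:
After JOIN cities (4 rows):
items.kind | items.rank | items.qty | items.yr | cities.price | cities.owner | cities.rank
blue | 2 | 4 | 3 | 9 | bob | 2
blue | 2 | 4 | 3 | 5 | eve | 2
blue | 2 | 4 | 3 | 4 | bob | 2
gold | 50 | 8 | 2 | 4 | carol | 50
After WHERE (1 rows):
items.kind | items.rank | items.qty | items.yr | cities.price | cities.owner | cities.rank
gold | 50 | 8 | 2 | 4 | carol | 50
After SELECT (1 rows):
items.kind | cities.owner
gold | carol
After ORDER BY (1 rows):
items.kind | cities.owner
gold | carol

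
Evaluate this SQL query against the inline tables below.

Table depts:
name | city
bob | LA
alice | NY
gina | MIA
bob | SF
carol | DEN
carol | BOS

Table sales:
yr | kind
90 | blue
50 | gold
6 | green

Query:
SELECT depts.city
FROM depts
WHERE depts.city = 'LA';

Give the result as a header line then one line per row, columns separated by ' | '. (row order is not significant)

After WHERE (1 rows):
depts.name | depts.city
bob | LA
After SELECT (1 rows):
depts.city
LA

== RESULT ==
depts.city
LA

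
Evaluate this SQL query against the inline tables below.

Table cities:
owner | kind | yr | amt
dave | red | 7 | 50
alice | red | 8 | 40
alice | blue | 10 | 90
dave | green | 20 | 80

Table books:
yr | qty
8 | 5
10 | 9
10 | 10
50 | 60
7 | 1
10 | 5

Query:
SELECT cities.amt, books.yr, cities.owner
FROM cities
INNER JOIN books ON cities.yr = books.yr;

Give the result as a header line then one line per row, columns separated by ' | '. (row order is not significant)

== RESULT ==
cities.amt | books.yr | cities.owner
50 | 7 | dave
40 | 8 | alice
90 | 10 | alice
90 | 10 | alice
90 | 10 | alice

Derivation:
After JOIN books (5 rows):
cities.owner | cities.kind | cities.yr | cities.amt | books.yr | books.qty
dave | red | 7 | 50 | 7 | 1
alice | red | 8 | 40 | 8 | 5
alice | blue | 10 | 90 | 10 | 9
alice | blue | 10 | 90 | 10 | 10
alice | blue | 10 | 90 | 10 | 5
After SELECT (5 rows):
cities.amt | books.yr | cities.owner
50 | 7 | dave
40 | 8 | alice
90 | 10 | alice
90 | 10 | alice
90 | 10 | alice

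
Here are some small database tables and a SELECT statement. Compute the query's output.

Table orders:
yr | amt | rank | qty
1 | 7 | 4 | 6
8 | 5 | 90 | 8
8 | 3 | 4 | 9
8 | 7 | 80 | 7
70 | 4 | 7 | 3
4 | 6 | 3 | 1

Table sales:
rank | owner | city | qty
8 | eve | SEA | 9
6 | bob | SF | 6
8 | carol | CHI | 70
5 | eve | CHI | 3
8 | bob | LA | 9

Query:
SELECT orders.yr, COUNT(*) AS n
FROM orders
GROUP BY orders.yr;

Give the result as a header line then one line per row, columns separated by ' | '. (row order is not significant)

After GROUP BY (4 rows):
orders.yr | n
1 | 1
8 | 3
70 | 1
4 | 1

== RESULT ==
orders.yr | n
1 | 1
8 | 3
70 | 1
4 | 1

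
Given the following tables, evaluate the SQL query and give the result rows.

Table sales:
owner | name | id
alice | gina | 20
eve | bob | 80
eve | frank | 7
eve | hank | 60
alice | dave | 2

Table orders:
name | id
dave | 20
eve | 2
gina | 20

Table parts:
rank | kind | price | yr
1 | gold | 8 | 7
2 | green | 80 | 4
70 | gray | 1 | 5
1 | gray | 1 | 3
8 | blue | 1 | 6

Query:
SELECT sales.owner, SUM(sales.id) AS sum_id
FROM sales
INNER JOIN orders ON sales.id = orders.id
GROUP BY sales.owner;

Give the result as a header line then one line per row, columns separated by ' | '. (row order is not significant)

== RESULT ==
sales.owner | sum_id
alice | 42

Derivation:
After JOIN orders (3 rows):
sales.owner | sales.name | sales.id | orders.name | orders.id
alice | gina | 20 | dave | 20
alice | gina | 20 | gina | 20
alice | dave | 2 | eve | 2
After GROUP BY (1 rows):
sales.owner | sum_id
alice | 42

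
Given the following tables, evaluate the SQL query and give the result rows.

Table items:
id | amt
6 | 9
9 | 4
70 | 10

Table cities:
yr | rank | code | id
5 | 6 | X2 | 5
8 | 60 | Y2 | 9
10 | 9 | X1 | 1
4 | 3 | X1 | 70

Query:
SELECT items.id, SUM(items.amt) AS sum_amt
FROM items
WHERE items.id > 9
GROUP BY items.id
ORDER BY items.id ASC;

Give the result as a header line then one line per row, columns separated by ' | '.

== RESULT ==
items.id | sum_amt
70 | 10

Derivation:
After WHERE (1 rows):
items.id | items.amt
70 | 10
After GROUP BY (1 rows):
items.id | sum_amt
70 | 10
After ORDER BY (1 rows):
items.id | sum_amt
70 | 10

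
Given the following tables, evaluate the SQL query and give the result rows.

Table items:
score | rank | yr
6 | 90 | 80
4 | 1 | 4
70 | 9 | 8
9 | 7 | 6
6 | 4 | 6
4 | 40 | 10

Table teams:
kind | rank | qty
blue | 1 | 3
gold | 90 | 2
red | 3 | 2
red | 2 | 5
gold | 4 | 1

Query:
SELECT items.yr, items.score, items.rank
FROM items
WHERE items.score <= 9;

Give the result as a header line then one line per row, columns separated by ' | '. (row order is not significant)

== RESULT ==
items.yr | items.score | items.rank
80 | 6 | 90
4 | 4 | 1
6 | 9 | 7
6 | 6 | 4
10 | 4 | 40

Derivation:
After WHERE (5 rows):
items.score | items.rank | items.yr
6 | 90 | 80
4 | 1 | 4
9 | 7 | 6
6 | 4 | 6
4 | 40 | 10
After SELECT (5 rows):
items.yr | items.score | items.rank
80 | 6 | 90
4 | 4 | 1
6 | 9 | 7
6 | 6 | 4
10 | 4 | 40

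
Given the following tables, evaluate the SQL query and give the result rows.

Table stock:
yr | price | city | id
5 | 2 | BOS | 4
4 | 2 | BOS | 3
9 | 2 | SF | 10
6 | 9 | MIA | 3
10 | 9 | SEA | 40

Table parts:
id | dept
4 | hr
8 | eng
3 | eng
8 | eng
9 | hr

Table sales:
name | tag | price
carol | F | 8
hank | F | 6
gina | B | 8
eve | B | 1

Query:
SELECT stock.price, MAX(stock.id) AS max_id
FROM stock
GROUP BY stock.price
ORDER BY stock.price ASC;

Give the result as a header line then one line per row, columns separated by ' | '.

After GROUP BY (2 rows):
stock.price | max_id
2 | 10
9 | 40
After ORDER BY (2 rows):
stock.price | max_id
2 | 10
9 | 40

== RESULT ==
stock.price | max_id
2 | 10
9 | 40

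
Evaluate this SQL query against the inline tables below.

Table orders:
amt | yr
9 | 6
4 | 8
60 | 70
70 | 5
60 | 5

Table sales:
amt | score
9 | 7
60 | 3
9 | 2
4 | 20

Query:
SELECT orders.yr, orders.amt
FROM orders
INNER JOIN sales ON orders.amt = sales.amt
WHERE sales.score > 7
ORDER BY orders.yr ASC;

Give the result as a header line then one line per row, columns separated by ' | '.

After JOIN sales (5 rows):
orders.amt | orders.yr | sales.amt | sales.score
9 | 6 | 9 | 7
9 | 6 | 9 | 2
4 | 8 | 4 | 20
60 | 70 | 60 | 3
60 | 5 | 60 | 3
After WHERE (1 rows):
orders.amt | orders.yr | sales.amt | sales.score
4 | 8 | 4 | 20
After SELECT (1 rows):
orders.yr | orders.amt
8 | 4
After ORDER BY (1 rows):
orders.yr | orders.amt
8 | 4

== RESULT ==
orders.yr | orders.amt
8 | 4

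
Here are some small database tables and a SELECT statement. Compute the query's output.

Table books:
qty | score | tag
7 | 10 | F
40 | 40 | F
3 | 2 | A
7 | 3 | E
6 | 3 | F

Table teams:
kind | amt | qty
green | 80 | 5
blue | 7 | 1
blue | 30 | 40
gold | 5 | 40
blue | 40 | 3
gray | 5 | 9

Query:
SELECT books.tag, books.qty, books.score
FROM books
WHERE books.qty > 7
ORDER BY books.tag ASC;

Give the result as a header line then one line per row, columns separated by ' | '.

== RESULT ==
books.tag | books.qty | books.score
F | 40 | 40

Derivation:
After WHERE (1 rows):
books.qty | books.score | books.tag
40 | 40 | F
After SELECT (1 rows):
books.tag | books.qty | books.score
F | 40 | 40
After ORDER BY (1 rows):
books.tag | books.qty | books.score
F | 40 | 40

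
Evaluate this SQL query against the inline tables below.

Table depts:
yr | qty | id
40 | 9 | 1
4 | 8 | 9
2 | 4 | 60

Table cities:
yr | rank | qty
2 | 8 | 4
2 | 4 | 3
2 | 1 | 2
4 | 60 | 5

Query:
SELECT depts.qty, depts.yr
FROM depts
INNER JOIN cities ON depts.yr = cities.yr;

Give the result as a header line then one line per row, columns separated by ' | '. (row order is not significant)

== RESULT ==
depts.qty | depts.yr
8 | 4
4 | 2
4 | 2
4 | 2

Derivation:
After JOIN cities (4 rows):
depts.yr | depts.qty | depts.id | cities.yr | cities.rank | cities.qty
4 | 8 | 9 | 4 | 60 | 5
2 | 4 | 60 | 2 | 8 | 4
2 | 4 | 60 | 2 | 4 | 3
2 | 4 | 60 | 2 | 1 | 2
After SELECT (4 rows):
depts.qty | depts.yr
8 | 4
4 | 2
4 | 2
4 | 2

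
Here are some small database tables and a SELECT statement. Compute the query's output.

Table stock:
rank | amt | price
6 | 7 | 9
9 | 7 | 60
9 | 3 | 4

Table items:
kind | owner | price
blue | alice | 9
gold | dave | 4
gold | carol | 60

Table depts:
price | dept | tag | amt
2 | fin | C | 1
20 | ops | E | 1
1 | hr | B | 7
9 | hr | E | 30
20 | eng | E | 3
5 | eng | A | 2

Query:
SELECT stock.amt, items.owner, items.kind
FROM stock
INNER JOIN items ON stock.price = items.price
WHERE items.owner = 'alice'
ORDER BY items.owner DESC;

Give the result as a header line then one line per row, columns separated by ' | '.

== RESULT ==
stock.amt | items.owner | items.kind
7 | alice | blue

Derivation:
After JOIN items (3 rows):
stock.rank | stock.amt | stock.price | items.kind | items.owner | items.price
6 | 7 | 9 | blue | alice | 9
9 | 7 | 60 | gold | carol | 60
9 | 3 | 4 | gold | dave | 4
After WHERE (1 rows):
stock.rank | stock.amt | stock.price | items.kind | items.owner | items.price
6 | 7 | 9 | blue | alice | 9
After SELECT (1 rows):
stock.amt | items.owner | items.kind
7 | alice | blue
After ORDER BY (1 rows):
stock.amt | items.owner | items.kind
7 | alice | blue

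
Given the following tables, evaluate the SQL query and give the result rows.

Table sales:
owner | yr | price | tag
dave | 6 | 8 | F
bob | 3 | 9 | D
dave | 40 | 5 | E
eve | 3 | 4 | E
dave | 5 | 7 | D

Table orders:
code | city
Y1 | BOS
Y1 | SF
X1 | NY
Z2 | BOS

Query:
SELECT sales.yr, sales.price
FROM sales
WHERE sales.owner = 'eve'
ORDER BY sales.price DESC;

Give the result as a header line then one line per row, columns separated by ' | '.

After WHERE (1 rows):
sales.owner | sales.yr | sales.price | sales.tag
eve | 3 | 4 | E
After SELECT (1 rows):
sales.yr | sales.price
3 | 4
After ORDER BY (1 rows):
sales.yr | sales.price
3 | 4

== RESULT ==
sales.yr | sales.price
3 | 4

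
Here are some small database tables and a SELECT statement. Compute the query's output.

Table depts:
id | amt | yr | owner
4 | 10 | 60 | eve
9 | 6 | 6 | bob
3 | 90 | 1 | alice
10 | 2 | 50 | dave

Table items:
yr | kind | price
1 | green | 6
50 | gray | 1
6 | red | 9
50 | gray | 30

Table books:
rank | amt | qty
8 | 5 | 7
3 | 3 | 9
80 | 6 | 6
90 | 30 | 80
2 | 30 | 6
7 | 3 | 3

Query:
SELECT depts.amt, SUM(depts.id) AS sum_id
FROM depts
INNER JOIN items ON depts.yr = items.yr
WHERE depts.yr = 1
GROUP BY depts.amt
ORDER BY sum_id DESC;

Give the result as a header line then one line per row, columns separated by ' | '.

== RESULT ==
depts.amt | sum_id
90 | 3

Derivation:
After JOIN items (4 rows):
depts.id | depts.amt | depts.yr | depts.owner | items.yr | items.kind | items.price
9 | 6 | 6 | bob | 6 | red | 9
3 | 90 | 1 | alice | 1 | green | 6
10 | 2 | 50 | dave | 50 | gray | 1
10 | 2 | 50 | dave | 50 | gray | 30
After WHERE (1 rows):
depts.id | depts.amt | depts.yr | depts.owner | items.yr | items.kind | items.price
3 | 90 | 1 | alice | 1 | green | 6
After GROUP BY (1 rows):
depts.amt | sum_id
90 | 3
After ORDER BY (1 rows):
depts.amt | sum_id
90 | 3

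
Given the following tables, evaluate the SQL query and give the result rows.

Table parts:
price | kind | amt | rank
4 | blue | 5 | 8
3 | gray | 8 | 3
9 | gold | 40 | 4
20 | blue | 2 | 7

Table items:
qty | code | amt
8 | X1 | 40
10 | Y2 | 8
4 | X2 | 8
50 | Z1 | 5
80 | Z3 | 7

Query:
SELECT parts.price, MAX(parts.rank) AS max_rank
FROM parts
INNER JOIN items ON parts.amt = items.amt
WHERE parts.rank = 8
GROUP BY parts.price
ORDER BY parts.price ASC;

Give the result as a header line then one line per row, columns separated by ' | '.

After JOIN items (4 rows):
parts.price | parts.kind | parts.amt | parts.rank | items.qty | items.code | items.amt
4 | blue | 5 | 8 | 50 | Z1 | 5
3 | gray | 8 | 3 | 10 | Y2 | 8
3 | gray | 8 | 3 | 4 | X2 | 8
9 | gold | 40 | 4 | 8 | X1 | 40
After WHERE (1 rows):
parts.price | parts.kind | parts.amt | parts.rank | items.qty | items.code | items.amt
4 | blue | 5 | 8 | 50 | Z1 | 5
After GROUP BY (1 rows):
parts.price | max_rank
4 | 8
After ORDER BY (1 rows):
parts.price | max_rank
4 | 8

== RESULT ==
parts.price | max_rank
4 | 8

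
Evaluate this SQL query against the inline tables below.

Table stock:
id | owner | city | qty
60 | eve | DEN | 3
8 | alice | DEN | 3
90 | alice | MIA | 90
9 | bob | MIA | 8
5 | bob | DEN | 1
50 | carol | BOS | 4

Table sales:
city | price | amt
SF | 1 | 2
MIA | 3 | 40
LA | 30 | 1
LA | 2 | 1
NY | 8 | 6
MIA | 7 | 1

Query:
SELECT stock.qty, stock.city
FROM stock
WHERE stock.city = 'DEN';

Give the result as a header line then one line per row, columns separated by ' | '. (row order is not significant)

After WHERE (3 rows):
stock.id | stock.owner | stock.city | stock.qty
60 | eve | DEN | 3
8 | alice | DEN | 3
5 | bob | DEN | 1
After SELECT (3 rows):
stock.qty | stock.city
3 | DEN
3 | DEN
1 | DEN

== RESULT ==
stock.qty | stock.city
3 | DEN
3 | DEN
1 | DEN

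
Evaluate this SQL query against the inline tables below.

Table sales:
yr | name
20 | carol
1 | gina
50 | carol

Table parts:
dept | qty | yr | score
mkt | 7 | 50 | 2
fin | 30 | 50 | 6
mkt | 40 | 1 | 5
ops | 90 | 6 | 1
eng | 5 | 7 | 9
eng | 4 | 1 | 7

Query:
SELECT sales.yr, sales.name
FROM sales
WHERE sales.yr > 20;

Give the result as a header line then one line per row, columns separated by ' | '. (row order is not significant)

After WHERE (1 rows):
sales.yr | sales.name
50 | carol
After SELECT (1 rows):
sales.yr | sales.name
50 | carol

== RESULT ==
sales.yr | sales.name
50 | carol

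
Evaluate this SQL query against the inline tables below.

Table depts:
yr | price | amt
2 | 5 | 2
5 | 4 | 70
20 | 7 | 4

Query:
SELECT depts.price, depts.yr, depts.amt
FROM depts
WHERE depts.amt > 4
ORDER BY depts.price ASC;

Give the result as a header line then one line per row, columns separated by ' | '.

== RESULT ==
depts.price | depts.yr | depts.amt
4 | 5 | 70

Derivation:
After WHERE (1 rows):
depts.yr | depts.price | depts.amt
5 | 4 | 70
After SELECT (1 rows):
depts.price | depts.yr | depts.amt
4 | 5 | 70
After ORDER BY (1 rows):
depts.price | depts.yr | depts.amt
4 | 5 | 70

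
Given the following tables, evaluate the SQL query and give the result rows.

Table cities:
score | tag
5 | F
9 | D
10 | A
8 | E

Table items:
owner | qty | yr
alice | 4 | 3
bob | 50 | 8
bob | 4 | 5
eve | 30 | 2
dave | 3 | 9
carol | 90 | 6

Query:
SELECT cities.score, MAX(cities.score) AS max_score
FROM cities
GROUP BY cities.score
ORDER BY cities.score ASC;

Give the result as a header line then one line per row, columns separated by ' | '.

After GROUP BY (4 rows):
cities.score | max_score
5 | 5
9 | 9
10 | 10
8 | 8
After ORDER BY (4 rows):
cities.score | max_score
5 | 5
8 | 8
9 | 9
10 | 10

== RESULT ==
cities.score | max_score
5 | 5
8 | 8
9 | 9
10 | 10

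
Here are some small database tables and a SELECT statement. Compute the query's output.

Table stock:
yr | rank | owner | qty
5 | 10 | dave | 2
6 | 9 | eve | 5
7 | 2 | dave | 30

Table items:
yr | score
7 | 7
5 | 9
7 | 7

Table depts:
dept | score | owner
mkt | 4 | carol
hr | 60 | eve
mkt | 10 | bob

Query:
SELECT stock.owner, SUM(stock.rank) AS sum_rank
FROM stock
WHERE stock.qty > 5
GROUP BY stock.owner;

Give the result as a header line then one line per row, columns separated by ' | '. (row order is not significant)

== RESULT ==
stock.owner | sum_rank
dave | 2

Derivation:
After WHERE (1 rows):
stock.yr | stock.rank | stock.owner | stock.qty
7 | 2 | dave | 30
After GROUP BY (1 rows):
stock.owner | sum_rank
dave | 2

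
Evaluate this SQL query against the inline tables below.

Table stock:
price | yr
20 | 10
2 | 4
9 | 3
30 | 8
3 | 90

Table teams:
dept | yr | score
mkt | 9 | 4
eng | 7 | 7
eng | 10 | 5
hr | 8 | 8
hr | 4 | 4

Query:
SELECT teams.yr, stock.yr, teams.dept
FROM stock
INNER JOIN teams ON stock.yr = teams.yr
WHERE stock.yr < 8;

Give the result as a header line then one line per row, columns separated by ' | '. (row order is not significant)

== RESULT ==
teams.yr | stock.yr | teams.dept
4 | 4 | hr

Derivation:
After JOIN teams (3 rows):
stock.price | stock.yr | teams.dept | teams.yr | teams.score
20 | 10 | eng | 10 | 5
2 | 4 | hr | 4 | 4
30 | 8 | hr | 8 | 8
After WHERE (1 rows):
stock.price | stock.yr | teams.dept | teams.yr | teams.score
2 | 4 | hr | 4 | 4
After SELECT (1 rows):
teams.yr | stock.yr | teams.dept
4 | 4 | hr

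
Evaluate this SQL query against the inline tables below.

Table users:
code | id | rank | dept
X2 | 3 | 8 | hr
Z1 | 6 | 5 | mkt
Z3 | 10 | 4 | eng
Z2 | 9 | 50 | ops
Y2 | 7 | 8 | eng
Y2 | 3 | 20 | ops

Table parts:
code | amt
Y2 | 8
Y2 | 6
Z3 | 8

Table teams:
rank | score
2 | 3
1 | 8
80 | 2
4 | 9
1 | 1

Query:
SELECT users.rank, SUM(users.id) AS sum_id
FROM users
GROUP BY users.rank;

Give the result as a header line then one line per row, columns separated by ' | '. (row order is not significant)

== RESULT ==
users.rank | sum_id
8 | 10
5 | 6
4 | 10
50 | 9
20 | 3

Derivation:
After GROUP BY (5 rows):
users.rank | sum_id
8 | 10
5 | 6
4 | 10
50 | 9
20 | 3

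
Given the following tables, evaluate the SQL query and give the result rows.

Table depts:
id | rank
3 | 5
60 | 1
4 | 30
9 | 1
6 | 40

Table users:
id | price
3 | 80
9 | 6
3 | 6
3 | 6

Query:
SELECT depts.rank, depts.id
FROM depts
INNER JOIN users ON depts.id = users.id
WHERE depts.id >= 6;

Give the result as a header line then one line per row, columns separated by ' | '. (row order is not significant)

After JOIN users (4 rows):
depts.id | depts.rank | users.id | users.price
3 | 5 | 3 | 80
3 | 5 | 3 | 6
3 | 5 | 3 | 6
9 | 1 | 9 | 6
After WHERE (1 rows):
depts.id | depts.rank | users.id | users.price
9 | 1 | 9 | 6
After SELECT (1 rows):
depts.rank | depts.id
1 | 9

== RESULT ==
depts.rank | depts.id
1 | 9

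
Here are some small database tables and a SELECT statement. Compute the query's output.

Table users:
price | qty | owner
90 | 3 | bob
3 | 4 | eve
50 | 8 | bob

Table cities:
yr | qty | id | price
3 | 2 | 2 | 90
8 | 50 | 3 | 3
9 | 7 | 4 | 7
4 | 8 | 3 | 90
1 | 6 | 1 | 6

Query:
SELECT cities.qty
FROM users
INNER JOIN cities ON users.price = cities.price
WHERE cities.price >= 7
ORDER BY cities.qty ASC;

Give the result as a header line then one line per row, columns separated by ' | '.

After JOIN cities (3 rows):
users.price | users.qty | users.owner | cities.yr | cities.qty | cities.id | cities.price
90 | 3 | bob | 3 | 2 | 2 | 90
90 | 3 | bob | 4 | 8 | 3 | 90
3 | 4 | eve | 8 | 50 | 3 | 3
After WHERE (2 rows):
users.price | users.qty | users.owner | cities.yr | cities.qty | cities.id | cities.price
90 | 3 | bob | 3 | 2 | 2 | 90
90 | 3 | bob | 4 | 8 | 3 | 90
After SELECT (2 rows):
cities.qty
2
8
After ORDER BY (2 rows):
cities.qty
2
8

== RESULT ==
cities.qty
2
8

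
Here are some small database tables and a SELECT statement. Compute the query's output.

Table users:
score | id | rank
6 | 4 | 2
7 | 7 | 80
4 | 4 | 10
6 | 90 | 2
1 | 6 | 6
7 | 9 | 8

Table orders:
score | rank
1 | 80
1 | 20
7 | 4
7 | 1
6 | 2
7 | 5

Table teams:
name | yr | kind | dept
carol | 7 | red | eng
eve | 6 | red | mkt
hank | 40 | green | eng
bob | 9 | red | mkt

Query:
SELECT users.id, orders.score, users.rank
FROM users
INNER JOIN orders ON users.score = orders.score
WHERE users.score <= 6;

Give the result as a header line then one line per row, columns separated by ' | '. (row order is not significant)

After JOIN orders (10 rows):
users.score | users.id | users.rank | orders.score | orders.rank
6 | 4 | 2 | 6 | 2
7 | 7 | 80 | 7 | 4
7 | 7 | 80 | 7 | 1
7 | 7 | 80 | 7 | 5
6 | 90 | 2 | 6 | 2
1 | 6 | 6 | 1 | 80
1 | 6 | 6 | 1 | 20
7 | 9 | 8 | 7 | 4
7 | 9 | 8 | 7 | 1
7 | 9 | 8 | 7 | 5
After WHERE (4 rows):
users.score | users.id | users.rank | orders.score | orders.rank
6 | 4 | 2 | 6 | 2
6 | 90 | 2 | 6 | 2
1 | 6 | 6 | 1 | 80
1 | 6 | 6 | 1 | 20
After SELECT (4 rows):
users.id | orders.score | users.rank
4 | 6 | 2
90 | 6 | 2
6 | 1 | 6
6 | 1 | 6

== RESULT ==
users.id | orders.score | users.rank
4 | 6 | 2
90 | 6 | 2
6 | 1 | 6
6 | 1 | 6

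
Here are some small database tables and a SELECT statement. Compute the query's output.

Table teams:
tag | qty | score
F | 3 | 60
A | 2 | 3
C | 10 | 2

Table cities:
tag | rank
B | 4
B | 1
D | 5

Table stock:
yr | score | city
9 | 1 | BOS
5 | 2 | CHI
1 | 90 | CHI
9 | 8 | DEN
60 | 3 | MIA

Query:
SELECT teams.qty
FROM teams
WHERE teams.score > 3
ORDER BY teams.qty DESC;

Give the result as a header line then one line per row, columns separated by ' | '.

After WHERE (1 rows):
teams.tag | teams.qty | teams.score
F | 3 | 60
After SELECT (1 rows):
teams.qty
3
After ORDER BY (1 rows):
teams.qty
3

== RESULT ==
teams.qty
3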